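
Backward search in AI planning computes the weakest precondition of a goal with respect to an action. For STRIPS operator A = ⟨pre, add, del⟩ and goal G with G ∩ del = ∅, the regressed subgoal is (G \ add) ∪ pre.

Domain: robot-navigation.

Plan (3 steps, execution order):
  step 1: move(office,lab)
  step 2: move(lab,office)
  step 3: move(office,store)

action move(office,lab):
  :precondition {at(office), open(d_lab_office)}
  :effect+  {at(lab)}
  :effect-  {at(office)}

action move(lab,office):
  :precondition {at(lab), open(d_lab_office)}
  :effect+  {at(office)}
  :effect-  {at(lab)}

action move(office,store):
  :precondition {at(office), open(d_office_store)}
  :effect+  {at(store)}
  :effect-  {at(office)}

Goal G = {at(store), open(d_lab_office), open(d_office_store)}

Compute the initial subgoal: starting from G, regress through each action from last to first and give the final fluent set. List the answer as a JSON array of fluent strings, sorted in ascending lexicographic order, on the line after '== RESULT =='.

Regress step by step:
  through step 3 (move(office,store)): drop {at(store)}, keep {open(d_lab_office), open(d_office_store)}, require {at(office), open(d_office_store)}
    → {at(office), open(d_lab_office), open(d_office_store)}
  through step 2 (move(lab,office)): drop {at(office)}, keep {open(d_lab_office), open(d_office_store)}, require {at(lab), open(d_lab_office)}
    → {at(lab), open(d_lab_office), open(d_office_store)}
  through step 1 (move(office,lab)): drop {at(lab)}, keep {open(d_lab_office), open(d_office_store)}, require {at(office), open(d_lab_office)}
    → {at(office), open(d_lab_office), open(d_office_store)}

== RESULT ==
["at(office)", "open(d_lab_office)", "open(d_office_store)"]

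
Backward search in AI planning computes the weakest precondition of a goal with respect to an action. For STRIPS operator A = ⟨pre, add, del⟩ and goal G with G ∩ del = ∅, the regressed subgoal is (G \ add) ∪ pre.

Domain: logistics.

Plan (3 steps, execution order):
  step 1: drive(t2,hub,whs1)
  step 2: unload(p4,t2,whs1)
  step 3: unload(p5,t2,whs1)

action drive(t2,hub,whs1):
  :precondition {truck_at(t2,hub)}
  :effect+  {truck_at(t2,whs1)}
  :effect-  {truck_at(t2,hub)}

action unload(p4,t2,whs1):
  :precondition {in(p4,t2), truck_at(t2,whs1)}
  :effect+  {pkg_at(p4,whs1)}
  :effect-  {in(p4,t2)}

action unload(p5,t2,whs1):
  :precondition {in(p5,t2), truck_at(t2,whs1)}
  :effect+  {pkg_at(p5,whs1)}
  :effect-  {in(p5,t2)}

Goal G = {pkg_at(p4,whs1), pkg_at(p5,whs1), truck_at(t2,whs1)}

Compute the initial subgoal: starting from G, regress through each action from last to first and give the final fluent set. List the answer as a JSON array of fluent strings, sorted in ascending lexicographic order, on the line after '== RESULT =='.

Work backward from the goal:
  through step 3 (unload(p5,t2,whs1)): drop {pkg_at(p5,whs1)}, keep {pkg_at(p4,whs1), truck_at(t2,whs1)}, require {in(p5,t2), truck_at(t2,whs1)}
    → {in(p5,t2), pkg_at(p4,whs1), truck_at(t2,whs1)}
  through step 2 (unload(p4,t2,whs1)): drop {pkg_at(p4,whs1)}, keep {in(p5,t2), truck_at(t2,whs1)}, require {in(p4,t2), truck_at(t2,whs1)}
    → {in(p4,t2), in(p5,t2), truck_at(t2,whs1)}
  through step 1 (drive(t2,hub,whs1)): drop {truck_at(t2,whs1)}, keep {in(p4,t2), in(p5,t2)}, require {truck_at(t2,hub)}
    → {in(p4,t2), in(p5,t2), truck_at(t2,hub)}

== RESULT ==
["in(p4,t2)", "in(p5,t2)", "truck_at(t2,hub)"]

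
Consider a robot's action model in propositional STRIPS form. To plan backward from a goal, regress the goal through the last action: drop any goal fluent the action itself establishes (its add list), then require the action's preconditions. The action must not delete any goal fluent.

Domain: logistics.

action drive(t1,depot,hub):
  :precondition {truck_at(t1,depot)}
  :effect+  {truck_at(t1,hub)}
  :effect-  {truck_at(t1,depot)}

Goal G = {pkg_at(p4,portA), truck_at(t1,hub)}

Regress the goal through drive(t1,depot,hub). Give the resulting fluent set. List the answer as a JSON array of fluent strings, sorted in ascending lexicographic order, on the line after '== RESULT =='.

Regress:
  G ∩ del = {}  (empty — regression defined)
  G \ add = {pkg_at(p4,portA), truck_at(t1,hub)} \ {truck_at(t1,hub)} = {pkg_at(p4,portA)}
  ∪ pre   = {pkg_at(p4,portA)} ∪ {truck_at(t1,depot)}
          = {pkg_at(p4,portA), truck_at(t1,depot)}

== RESULT ==
["pkg_at(p4,portA)", "truck_at(t1,depot)"]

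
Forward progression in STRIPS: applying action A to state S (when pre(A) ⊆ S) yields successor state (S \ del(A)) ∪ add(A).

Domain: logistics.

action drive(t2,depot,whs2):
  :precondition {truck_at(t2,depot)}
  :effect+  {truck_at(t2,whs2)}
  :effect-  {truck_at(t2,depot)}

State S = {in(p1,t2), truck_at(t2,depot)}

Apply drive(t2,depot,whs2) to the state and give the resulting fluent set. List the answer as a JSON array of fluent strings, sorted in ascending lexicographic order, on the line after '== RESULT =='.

Compute (S \ del) ∪ add:
  pre ⊆ S: {truck_at(t2,depot)} ⊆ S  — applicable
  S \ del = {in(p1,t2)}
  ∪ add   = {in(p1,t2), truck_at(t2,whs2)}

== RESULT ==
["in(p1,t2)", "truck_at(t2,whs2)"]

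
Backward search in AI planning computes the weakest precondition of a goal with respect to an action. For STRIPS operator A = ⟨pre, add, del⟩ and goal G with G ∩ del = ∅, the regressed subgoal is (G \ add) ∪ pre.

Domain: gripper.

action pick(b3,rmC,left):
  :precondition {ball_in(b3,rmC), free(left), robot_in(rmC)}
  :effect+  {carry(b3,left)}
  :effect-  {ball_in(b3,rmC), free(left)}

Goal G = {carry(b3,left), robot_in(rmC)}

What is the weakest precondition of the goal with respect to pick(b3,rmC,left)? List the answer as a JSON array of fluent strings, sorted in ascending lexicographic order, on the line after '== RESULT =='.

Compute (G \ add) ∪ pre:
  G ∩ del = {}  (empty — regression defined)
  G \ add = {carry(b3,left), robot_in(rmC)} \ {carry(b3,left)} = {robot_in(rmC)}
  ∪ pre   = {robot_in(rmC)} ∪ {ball_in(b3,rmC), free(left), robot_in(rmC)}
          = {ball_in(b3,rmC), free(left), robot_in(rmC)}

== RESULT ==
["ball_in(b3,rmC)", "free(left)", "robot_in(rmC)"]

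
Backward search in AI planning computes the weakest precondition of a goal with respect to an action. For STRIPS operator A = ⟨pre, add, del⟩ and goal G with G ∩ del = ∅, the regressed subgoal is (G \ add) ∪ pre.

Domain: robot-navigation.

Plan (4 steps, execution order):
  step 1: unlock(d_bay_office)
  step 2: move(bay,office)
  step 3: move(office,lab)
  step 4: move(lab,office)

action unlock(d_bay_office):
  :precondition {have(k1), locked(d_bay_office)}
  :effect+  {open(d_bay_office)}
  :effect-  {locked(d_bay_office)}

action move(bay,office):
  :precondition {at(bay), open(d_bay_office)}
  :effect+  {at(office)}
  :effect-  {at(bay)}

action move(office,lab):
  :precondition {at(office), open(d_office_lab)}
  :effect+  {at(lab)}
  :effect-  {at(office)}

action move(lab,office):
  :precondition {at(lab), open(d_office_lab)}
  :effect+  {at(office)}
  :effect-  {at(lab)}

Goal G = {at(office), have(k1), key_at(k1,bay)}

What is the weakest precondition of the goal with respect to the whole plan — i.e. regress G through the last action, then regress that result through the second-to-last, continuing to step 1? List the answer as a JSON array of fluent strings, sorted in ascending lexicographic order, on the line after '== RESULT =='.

Regress step by step:
  through step 4 (move(lab,office)): drop {at(office)}, keep {have(k1), key_at(k1,bay)}, require {at(lab), open(d_office_lab)}
    → {at(lab), have(k1), key_at(k1,bay), open(d_office_lab)}
  through step 3 (move(office,lab)): drop {at(lab)}, keep {have(k1), key_at(k1,bay), open(d_office_lab)}, require {at(office), open(d_office_lab)}
    → {at(office), have(k1), key_at(k1,bay), open(d_office_lab)}
  through step 2 (move(bay,office)): drop {at(office)}, keep {have(k1), key_at(k1,bay), open(d_office_lab)}, require {at(bay), open(d_bay_office)}
    → {at(bay), have(k1), key_at(k1,bay), open(d_bay_office), open(d_office_lab)}
  through step 1 (unlock(d_bay_office)): drop {open(d_bay_office)}, keep {at(bay), have(k1), key_at(k1,bay), open(d_office_lab)}, require {have(k1), locked(d_bay_office)}
    → {at(bay), have(k1), key_at(k1,bay), locked(d_bay_office), open(d_office_lab)}

== RESULT ==
["at(bay)", "have(k1)", "key_at(k1,bay)", "locked(d_bay_office)", "open(d_office_lab)"]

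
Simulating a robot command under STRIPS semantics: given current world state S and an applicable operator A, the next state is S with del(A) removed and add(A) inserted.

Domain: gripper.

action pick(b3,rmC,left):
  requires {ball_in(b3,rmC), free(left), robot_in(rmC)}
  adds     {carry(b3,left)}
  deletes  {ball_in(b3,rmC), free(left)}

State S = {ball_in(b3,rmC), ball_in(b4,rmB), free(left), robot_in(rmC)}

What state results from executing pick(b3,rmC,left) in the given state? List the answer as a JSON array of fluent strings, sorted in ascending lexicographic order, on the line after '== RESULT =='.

Compute (S \ del) ∪ add:
  pre ⊆ S: {ball_in(b3,rmC), free(left), robot_in(rmC)} ⊆ S  — applicable
  S \ del = {ball_in(b4,rmB), robot_in(rmC)}
  ∪ add   = {ball_in(b4,rmB), carry(b3,left), robot_in(rmC)}

== RESULT ==
["ball_in(b4,rmB)", "carry(b3,left)", "robot_in(rmC)"]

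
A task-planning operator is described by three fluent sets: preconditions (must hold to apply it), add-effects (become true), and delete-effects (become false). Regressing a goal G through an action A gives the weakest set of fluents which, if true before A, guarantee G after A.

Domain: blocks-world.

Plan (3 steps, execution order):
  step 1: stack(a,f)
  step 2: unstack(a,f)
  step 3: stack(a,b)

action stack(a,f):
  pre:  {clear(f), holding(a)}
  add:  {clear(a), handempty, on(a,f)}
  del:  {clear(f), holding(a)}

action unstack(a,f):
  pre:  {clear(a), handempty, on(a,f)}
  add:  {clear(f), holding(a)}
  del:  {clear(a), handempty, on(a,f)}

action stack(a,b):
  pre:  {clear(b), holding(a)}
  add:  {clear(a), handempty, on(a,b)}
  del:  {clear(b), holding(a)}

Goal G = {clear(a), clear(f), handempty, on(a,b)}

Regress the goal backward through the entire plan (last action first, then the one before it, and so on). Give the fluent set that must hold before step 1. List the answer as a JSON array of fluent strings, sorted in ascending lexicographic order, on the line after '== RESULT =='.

Regress step by step:
  through step 3 (stack(a,b)): drop {clear(a), handempty, on(a,b)}, keep {clear(f)}, require {clear(b), holding(a)}
    → {clear(b), clear(f), holding(a)}
  through step 2 (unstack(a,f)): drop {clear(f), holding(a)}, keep {clear(b)}, require {clear(a), handempty, on(a,f)}
    → {clear(a), clear(b), handempty, on(a,f)}
  through step 1 (stack(a,f)): drop {clear(a), handempty, on(a,f)}, keep {clear(b)}, require {clear(f), holding(a)}
    → {clear(b), clear(f), holding(a)}

== RESULT ==
["clear(b)", "clear(f)", "holding(a)"]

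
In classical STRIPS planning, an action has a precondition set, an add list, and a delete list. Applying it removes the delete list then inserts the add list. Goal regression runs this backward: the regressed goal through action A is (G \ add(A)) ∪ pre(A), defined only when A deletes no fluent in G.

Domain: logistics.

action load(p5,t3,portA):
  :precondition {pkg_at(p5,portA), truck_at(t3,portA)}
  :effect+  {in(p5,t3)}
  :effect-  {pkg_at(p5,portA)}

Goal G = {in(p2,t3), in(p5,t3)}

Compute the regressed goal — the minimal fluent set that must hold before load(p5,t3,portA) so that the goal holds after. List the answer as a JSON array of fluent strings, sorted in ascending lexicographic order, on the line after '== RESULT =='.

Regress:
  G ∩ del = {}  (empty — regression defined)
  G \ add = {in(p2,t3), in(p5,t3)} \ {in(p5,t3)} = {in(p2,t3)}
  ∪ pre   = {in(p2,t3)} ∪ {pkg_at(p5,portA), truck_at(t3,portA)}
          = {in(p2,t3), pkg_at(p5,portA), truck_at(t3,portA)}

== RESULT ==
["in(p2,t3)", "pkg_at(p5,portA)", "truck_at(t3,portA)"]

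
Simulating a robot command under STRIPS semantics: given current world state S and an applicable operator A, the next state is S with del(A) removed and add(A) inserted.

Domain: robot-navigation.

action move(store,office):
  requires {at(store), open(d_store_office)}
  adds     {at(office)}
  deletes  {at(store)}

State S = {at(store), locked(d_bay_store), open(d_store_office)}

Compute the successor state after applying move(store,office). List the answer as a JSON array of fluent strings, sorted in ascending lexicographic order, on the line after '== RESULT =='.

Progress:
  pre ⊆ S: {at(store), open(d_store_office)} ⊆ S  — applicable
  S \ del = {locked(d_bay_store), open(d_store_office)}
  ∪ add   = {at(office), locked(d_bay_store), open(d_store_office)}

== RESULT ==
["at(office)", "locked(d_bay_store)", "open(d_store_office)"]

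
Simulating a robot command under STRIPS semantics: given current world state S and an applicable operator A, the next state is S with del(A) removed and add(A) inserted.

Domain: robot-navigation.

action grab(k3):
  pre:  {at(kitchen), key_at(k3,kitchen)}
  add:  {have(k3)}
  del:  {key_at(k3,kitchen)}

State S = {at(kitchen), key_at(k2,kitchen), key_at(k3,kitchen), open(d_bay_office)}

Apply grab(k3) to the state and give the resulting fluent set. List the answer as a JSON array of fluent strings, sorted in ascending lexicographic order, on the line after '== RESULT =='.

Progress:
  pre ⊆ S: {at(kitchen), key_at(k3,kitchen)} ⊆ S  — applicable
  S \ del = {at(kitchen), key_at(k2,kitchen), open(d_bay_office)}
  ∪ add   = {at(kitchen), have(k3), key_at(k2,kitchen), open(d_bay_office)}

== RESULT ==
["at(kitchen)", "have(k3)", "key_at(k2,kitchen)", "open(d_bay_office)"]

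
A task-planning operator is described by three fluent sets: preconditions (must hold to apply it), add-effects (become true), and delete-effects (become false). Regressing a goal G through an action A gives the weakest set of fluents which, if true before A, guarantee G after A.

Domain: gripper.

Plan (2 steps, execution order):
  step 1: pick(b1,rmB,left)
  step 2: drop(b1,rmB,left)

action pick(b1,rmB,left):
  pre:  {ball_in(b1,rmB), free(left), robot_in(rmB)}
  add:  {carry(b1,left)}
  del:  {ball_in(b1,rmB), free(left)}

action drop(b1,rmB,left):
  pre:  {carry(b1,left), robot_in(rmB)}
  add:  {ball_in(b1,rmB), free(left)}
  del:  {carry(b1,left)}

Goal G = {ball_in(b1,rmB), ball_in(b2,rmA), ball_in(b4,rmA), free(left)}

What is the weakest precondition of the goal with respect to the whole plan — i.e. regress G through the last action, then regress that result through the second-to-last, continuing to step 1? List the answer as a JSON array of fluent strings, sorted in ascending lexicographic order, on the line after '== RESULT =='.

Work backward from the goal:
  through step 2 (drop(b1,rmB,left)): drop {ball_in(b1,rmB), free(left)}, keep {ball_in(b2,rmA), ball_in(b4,rmA)}, require {carry(b1,left), robot_in(rmB)}
    → {ball_in(b2,rmA), ball_in(b4,rmA), carry(b1,left), robot_in(rmB)}
  through step 1 (pick(b1,rmB,left)): drop {carry(b1,left)}, keep {ball_in(b2,rmA), ball_in(b4,rmA), robot_in(rmB)}, require {ball_in(b1,rmB), free(left), robot_in(rmB)}
    → {ball_in(b1,rmB), ball_in(b2,rmA), ball_in(b4,rmA), free(left), robot_in(rmB)}

== RESULT ==
["ball_in(b1,rmB)", "ball_in(b2,rmA)", "ball_in(b4,rmA)", "free(left)", "robot_in(rmB)"]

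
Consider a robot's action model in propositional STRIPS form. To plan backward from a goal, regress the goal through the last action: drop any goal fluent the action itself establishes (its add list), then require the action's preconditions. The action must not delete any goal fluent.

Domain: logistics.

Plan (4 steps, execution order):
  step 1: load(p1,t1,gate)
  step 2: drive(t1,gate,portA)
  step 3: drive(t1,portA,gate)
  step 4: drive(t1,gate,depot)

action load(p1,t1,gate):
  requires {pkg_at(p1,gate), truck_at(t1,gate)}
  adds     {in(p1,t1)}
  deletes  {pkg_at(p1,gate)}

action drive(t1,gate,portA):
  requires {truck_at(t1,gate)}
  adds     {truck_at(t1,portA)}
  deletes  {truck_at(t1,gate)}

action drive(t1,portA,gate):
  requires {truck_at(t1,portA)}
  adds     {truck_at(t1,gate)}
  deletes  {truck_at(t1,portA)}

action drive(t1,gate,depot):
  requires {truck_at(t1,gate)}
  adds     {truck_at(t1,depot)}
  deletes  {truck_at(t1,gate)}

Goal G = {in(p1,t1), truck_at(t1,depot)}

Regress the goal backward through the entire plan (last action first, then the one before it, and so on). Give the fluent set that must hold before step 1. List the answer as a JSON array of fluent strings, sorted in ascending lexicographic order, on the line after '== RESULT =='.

Regress step by step:
  through step 4 (drive(t1,gate,depot)): drop {truck_at(t1,depot)}, keep {in(p1,t1)}, require {truck_at(t1,gate)}
    → {in(p1,t1), truck_at(t1,gate)}
  through step 3 (drive(t1,portA,gate)): drop {truck_at(t1,gate)}, keep {in(p1,t1)}, require {truck_at(t1,portA)}
    → {in(p1,t1), truck_at(t1,portA)}
  through step 2 (drive(t1,gate,portA)): drop {truck_at(t1,portA)}, keep {in(p1,t1)}, require {truck_at(t1,gate)}
    → {in(p1,t1), truck_at(t1,gate)}
  through step 1 (load(p1,t1,gate)): drop {in(p1,t1)}, keep {truck_at(t1,gate)}, require {pkg_at(p1,gate), truck_at(t1,gate)}
    → {pkg_at(p1,gate), truck_at(t1,gate)}

== RESULT ==
["pkg_at(p1,gate)", "truck_at(t1,gate)"]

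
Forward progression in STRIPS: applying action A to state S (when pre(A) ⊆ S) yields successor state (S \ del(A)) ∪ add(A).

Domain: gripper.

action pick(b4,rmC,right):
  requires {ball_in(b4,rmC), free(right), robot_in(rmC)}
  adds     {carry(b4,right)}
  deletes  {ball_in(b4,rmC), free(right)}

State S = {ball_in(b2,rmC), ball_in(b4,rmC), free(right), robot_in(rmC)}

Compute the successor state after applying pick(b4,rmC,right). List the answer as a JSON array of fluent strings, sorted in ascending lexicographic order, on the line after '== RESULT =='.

Compute (S \ del) ∪ add:
  pre ⊆ S: {ball_in(b4,rmC), free(right), robot_in(rmC)} ⊆ S  — applicable
  S \ del = {ball_in(b2,rmC), robot_in(rmC)}
  ∪ add   = {ball_in(b2,rmC), carry(b4,right), robot_in(rmC)}

== RESULT ==
["ball_in(b2,rmC)", "carry(b4,right)", "robot_in(rmC)"]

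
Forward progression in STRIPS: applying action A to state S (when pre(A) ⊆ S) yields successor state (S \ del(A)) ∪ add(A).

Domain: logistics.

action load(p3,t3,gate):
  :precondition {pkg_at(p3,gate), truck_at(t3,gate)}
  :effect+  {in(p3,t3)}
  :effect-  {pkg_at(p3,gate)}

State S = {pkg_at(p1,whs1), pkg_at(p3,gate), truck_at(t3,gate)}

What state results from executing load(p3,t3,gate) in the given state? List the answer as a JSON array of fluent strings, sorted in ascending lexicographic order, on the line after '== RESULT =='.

Progress:
  pre ⊆ S: {pkg_at(p3,gate), truck_at(t3,gate)} ⊆ S  — applicable
  S \ del = {pkg_at(p1,whs1), truck_at(t3,gate)}
  ∪ add   = {in(p3,t3), pkg_at(p1,whs1), truck_at(t3,gate)}

== RESULT ==
["in(p3,t3)", "pkg_at(p1,whs1)", "truck_at(t3,gate)"]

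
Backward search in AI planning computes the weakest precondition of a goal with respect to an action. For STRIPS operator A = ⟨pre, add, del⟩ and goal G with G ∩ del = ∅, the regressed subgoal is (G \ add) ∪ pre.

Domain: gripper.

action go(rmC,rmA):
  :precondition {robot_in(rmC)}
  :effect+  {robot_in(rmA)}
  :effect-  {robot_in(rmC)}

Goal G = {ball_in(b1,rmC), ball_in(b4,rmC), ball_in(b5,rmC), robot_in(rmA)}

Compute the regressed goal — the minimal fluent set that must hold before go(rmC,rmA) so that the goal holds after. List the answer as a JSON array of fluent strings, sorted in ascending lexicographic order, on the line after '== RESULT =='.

Compute (G \ add) ∪ pre:
  G ∩ del = {}  (empty — regression defined)
  G \ add = {ball_in(b1,rmC), ball_in(b4,rmC), ball_in(b5,rmC), robot_in(rmA)} \ {robot_in(rmA)} = {ball_in(b1,rmC), ball_in(b4,rmC), ball_in(b5,rmC)}
  ∪ pre   = {ball_in(b1,rmC), ball_in(b4,rmC), ball_in(b5,rmC)} ∪ {robot_in(rmC)}
          = {ball_in(b1,rmC), ball_in(b4,rmC), ball_in(b5,rmC), robot_in(rmC)}

== RESULT ==
["ball_in(b1,rmC)", "ball_in(b4,rmC)", "ball_in(b5,rmC)", "robot_in(rmC)"]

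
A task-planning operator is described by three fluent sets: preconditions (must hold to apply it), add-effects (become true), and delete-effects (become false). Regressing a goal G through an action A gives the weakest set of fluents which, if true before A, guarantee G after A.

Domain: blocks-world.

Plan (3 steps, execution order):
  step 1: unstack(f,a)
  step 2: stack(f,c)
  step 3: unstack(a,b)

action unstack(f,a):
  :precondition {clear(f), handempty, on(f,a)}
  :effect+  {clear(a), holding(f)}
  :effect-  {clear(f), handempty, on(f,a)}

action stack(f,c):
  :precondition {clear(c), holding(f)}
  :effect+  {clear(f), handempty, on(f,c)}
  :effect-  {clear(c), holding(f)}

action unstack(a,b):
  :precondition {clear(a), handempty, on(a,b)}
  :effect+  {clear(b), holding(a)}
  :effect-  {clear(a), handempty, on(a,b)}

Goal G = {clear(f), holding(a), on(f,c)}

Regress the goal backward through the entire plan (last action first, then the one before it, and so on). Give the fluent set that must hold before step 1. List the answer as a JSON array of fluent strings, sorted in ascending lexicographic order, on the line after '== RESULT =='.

Work backward from the goal:
  through step 3 (unstack(a,b)): drop {holding(a)}, keep {clear(f), on(f,c)}, require {clear(a), handempty, on(a,b)}
    → {clear(a), clear(f), handempty, on(a,b), on(f,c)}
  through step 2 (stack(f,c)): drop {clear(f), handempty, on(f,c)}, keep {clear(a), on(a,b)}, require {clear(c), holding(f)}
    → {clear(a), clear(c), holding(f), on(a,b)}
  through step 1 (unstack(f,a)): drop {clear(a), holding(f)}, keep {clear(c), on(a,b)}, require {clear(f), handempty, on(f,a)}
    → {clear(c), clear(f), handempty, on(a,b), on(f,a)}

== RESULT ==
["clear(c)", "clear(f)", "handempty", "on(a,b)", "on(f,a)"]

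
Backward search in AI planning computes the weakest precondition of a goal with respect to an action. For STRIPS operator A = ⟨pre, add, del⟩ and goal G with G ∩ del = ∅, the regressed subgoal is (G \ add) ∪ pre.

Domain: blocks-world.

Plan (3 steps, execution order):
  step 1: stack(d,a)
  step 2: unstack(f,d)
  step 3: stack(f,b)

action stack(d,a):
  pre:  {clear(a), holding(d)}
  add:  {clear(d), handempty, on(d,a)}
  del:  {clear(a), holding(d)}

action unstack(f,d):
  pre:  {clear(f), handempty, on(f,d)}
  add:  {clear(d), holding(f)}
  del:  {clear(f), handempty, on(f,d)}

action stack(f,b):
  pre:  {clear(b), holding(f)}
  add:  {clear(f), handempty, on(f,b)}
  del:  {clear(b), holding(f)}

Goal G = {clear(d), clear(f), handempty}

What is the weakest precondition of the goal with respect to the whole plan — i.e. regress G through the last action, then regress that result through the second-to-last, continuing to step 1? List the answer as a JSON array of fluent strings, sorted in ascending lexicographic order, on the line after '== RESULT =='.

Regress step by step:
  through step 3 (stack(f,b)): drop {clear(f), handempty}, keep {clear(d)}, require {clear(b), holding(f)}
    → {clear(b), clear(d), holding(f)}
  through step 2 (unstack(f,d)): drop {clear(d), holding(f)}, keep {clear(b)}, require {clear(f), handempty, on(f,d)}
    → {clear(b), clear(f), handempty, on(f,d)}
  through step 1 (stack(d,a)): drop {handempty}, keep {clear(b), clear(f), on(f,d)}, require {clear(a), holding(d)}
    → {clear(a), clear(b), clear(f), holding(d), on(f,d)}

== RESULT ==
["clear(a)", "clear(b)", "clear(f)", "holding(d)", "on(f,d)"]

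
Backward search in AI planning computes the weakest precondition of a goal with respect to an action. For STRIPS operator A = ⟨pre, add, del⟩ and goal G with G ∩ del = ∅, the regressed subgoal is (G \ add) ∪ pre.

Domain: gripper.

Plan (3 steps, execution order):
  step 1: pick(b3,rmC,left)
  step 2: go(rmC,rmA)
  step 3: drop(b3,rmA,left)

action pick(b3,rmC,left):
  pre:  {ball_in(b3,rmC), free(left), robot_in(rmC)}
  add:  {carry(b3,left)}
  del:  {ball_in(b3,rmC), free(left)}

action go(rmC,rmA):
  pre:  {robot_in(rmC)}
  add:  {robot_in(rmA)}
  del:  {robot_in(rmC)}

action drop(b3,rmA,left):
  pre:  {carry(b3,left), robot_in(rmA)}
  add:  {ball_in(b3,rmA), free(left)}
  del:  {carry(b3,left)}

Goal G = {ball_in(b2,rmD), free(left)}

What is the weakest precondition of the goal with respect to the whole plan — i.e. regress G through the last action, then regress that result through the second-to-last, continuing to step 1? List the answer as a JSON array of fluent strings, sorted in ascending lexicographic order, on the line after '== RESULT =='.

Regress step by step:
  through step 3 (drop(b3,rmA,left)): drop {free(left)}, keep {ball_in(b2,rmD)}, require {carry(b3,left), robot_in(rmA)}
    → {ball_in(b2,rmD), carry(b3,left), robot_in(rmA)}
  through step 2 (go(rmC,rmA)): drop {robot_in(rmA)}, keep {ball_in(b2,rmD), carry(b3,left)}, require {robot_in(rmC)}
    → {ball_in(b2,rmD), carry(b3,left), robot_in(rmC)}
  through step 1 (pick(b3,rmC,left)): drop {carry(b3,left)}, keep {ball_in(b2,rmD), robot_in(rmC)}, require {ball_in(b3,rmC), free(left), robot_in(rmC)}
    → {ball_in(b2,rmD), ball_in(b3,rmC), free(left), robot_in(rmC)}

== RESULT ==
["ball_in(b2,rmD)", "ball_in(b3,rmC)", "free(left)", "robot_in(rmC)"]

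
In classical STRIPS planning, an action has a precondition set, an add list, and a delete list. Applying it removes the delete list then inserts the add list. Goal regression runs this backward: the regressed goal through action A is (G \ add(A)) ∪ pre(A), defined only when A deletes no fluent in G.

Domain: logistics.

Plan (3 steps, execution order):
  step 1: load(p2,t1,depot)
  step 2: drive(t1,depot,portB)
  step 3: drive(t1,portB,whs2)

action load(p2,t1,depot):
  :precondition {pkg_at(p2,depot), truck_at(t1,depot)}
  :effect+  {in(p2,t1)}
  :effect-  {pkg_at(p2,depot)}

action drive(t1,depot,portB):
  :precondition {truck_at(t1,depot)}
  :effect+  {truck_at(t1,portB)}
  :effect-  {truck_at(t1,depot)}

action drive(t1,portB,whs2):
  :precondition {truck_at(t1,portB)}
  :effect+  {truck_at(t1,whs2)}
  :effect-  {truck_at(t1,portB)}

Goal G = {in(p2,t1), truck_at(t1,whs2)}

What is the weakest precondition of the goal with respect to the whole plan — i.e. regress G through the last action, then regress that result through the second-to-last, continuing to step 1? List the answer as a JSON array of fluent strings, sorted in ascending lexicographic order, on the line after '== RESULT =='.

Work backward from the goal:
  through step 3 (drive(t1,portB,whs2)): drop {truck_at(t1,whs2)}, keep {in(p2,t1)}, require {truck_at(t1,portB)}
    → {in(p2,t1), truck_at(t1,portB)}
  through step 2 (drive(t1,depot,portB)): drop {truck_at(t1,portB)}, keep {in(p2,t1)}, require {truck_at(t1,depot)}
    → {in(p2,t1), truck_at(t1,depot)}
  through step 1 (load(p2,t1,depot)): drop {in(p2,t1)}, keep {truck_at(t1,depot)}, require {pkg_at(p2,depot), truck_at(t1,depot)}
    → {pkg_at(p2,depot), truck_at(t1,depot)}

== RESULT ==
["pkg_at(p2,depot)", "truck_at(t1,depot)"]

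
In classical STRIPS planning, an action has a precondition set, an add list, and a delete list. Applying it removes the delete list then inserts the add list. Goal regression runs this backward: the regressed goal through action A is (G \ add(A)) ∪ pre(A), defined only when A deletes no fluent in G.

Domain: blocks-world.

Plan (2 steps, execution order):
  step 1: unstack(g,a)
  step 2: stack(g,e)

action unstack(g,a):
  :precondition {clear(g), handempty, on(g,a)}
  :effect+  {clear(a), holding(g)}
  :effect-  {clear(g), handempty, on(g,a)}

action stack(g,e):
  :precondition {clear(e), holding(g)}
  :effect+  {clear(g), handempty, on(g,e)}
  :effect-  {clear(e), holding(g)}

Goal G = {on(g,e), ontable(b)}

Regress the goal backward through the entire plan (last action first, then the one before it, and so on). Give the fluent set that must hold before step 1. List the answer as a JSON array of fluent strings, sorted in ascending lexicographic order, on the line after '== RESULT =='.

Regress step by step:
  through step 2 (stack(g,e)): drop {on(g,e)}, keep {ontable(b)}, require {clear(e), holding(g)}
    → {clear(e), holding(g), ontable(b)}
  through step 1 (unstack(g,a)): drop {holding(g)}, keep {clear(e), ontable(b)}, require {clear(g), handempty, on(g,a)}
    → {clear(e), clear(g), handempty, on(g,a), ontable(b)}

== RESULT ==
["clear(e)", "clear(g)", "handempty", "on(g,a)", "ontable(b)"]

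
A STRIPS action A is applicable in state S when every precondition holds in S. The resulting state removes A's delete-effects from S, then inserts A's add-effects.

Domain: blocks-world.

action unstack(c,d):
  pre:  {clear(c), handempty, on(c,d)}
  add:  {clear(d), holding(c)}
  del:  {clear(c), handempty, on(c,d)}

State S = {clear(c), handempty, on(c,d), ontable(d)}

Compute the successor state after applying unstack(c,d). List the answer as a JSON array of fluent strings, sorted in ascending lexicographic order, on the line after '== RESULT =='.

Progress:
  pre ⊆ S: {clear(c), handempty, on(c,d)} ⊆ S  — applicable
  S \ del = {ontable(d)}
  ∪ add   = {clear(d), holding(c), ontable(d)}

== RESULT ==
["clear(d)", "holding(c)", "ontable(d)"]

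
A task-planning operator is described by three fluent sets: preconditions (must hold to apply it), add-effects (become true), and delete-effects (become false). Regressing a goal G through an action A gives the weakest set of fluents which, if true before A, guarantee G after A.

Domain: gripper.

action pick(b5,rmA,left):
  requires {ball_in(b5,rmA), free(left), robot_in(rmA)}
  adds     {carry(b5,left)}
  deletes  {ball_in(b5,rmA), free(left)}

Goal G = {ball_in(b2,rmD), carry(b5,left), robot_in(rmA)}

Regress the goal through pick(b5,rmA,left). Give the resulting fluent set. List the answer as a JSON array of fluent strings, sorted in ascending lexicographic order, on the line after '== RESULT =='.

Regress:
  G ∩ del = {}  (empty — regression defined)
  G \ add = {ball_in(b2,rmD), carry(b5,left), robot_in(rmA)} \ {carry(b5,left)} = {ball_in(b2,rmD), robot_in(rmA)}
  ∪ pre   = {ball_in(b2,rmD), robot_in(rmA)} ∪ {ball_in(b5,rmA), free(left), robot_in(rmA)}
          = {ball_in(b2,rmD), ball_in(b5,rmA), free(left), robot_in(rmA)}

== RESULT ==
["ball_in(b2,rmD)", "ball_in(b5,rmA)", "free(left)", "robot_in(rmA)"]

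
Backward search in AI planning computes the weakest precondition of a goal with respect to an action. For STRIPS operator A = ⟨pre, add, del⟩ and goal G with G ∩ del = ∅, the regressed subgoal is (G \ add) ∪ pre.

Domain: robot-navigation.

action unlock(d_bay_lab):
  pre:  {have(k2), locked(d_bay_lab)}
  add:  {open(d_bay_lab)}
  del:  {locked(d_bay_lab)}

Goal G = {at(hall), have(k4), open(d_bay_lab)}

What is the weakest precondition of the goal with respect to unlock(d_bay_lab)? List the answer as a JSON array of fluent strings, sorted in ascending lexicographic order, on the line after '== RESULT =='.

Regress:
  G ∩ del = {}  (empty — regression defined)
  G \ add = {at(hall), have(k4), open(d_bay_lab)} \ {open(d_bay_lab)} = {at(hall), have(k4)}
  ∪ pre   = {at(hall), have(k4)} ∪ {have(k2), locked(d_bay_lab)}
          = {at(hall), have(k2), have(k4), locked(d_bay_lab)}

== RESULT ==
["at(hall)", "have(k2)", "have(k4)", "locked(d_bay_lab)"]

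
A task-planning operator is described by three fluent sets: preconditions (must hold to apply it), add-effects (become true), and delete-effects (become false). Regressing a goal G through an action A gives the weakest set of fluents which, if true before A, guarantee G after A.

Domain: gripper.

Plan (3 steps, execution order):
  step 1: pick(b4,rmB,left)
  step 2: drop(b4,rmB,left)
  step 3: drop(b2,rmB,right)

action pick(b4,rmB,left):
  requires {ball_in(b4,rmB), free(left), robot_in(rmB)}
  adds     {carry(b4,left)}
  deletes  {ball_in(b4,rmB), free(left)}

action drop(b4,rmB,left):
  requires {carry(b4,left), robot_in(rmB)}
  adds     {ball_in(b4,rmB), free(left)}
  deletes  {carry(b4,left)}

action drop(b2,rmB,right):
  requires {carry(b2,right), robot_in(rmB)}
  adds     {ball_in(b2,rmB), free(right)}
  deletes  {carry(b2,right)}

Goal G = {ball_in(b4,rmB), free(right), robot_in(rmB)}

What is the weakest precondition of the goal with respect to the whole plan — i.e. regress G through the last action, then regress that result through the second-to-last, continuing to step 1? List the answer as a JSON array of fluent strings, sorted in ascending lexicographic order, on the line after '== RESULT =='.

Regress step by step:
  through step 3 (drop(b2,rmB,right)): drop {free(right)}, keep {ball_in(b4,rmB), robot_in(rmB)}, require {carry(b2,right), robot_in(rmB)}
    → {ball_in(b4,rmB), carry(b2,right), robot_in(rmB)}
  through step 2 (drop(b4,rmB,left)): drop {ball_in(b4,rmB)}, keep {carry(b2,right), robot_in(rmB)}, require {carry(b4,left), robot_in(rmB)}
    → {carry(b2,right), carry(b4,left), robot_in(rmB)}
  through step 1 (pick(b4,rmB,left)): drop {carry(b4,left)}, keep {carry(b2,right), robot_in(rmB)}, require {ball_in(b4,rmB), free(left), robot_in(rmB)}
    → {ball_in(b4,rmB), carry(b2,right), free(left), robot_in(rmB)}

== RESULT ==
["ball_in(b4,rmB)", "carry(b2,right)", "free(left)", "robot_in(rmB)"]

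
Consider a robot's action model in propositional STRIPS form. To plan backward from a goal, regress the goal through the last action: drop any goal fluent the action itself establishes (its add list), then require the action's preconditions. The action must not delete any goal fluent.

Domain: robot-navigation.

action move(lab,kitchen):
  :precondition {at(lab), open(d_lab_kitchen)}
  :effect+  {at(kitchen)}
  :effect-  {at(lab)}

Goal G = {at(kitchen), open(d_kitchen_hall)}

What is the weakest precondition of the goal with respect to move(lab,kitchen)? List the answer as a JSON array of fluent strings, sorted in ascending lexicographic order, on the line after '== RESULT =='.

Compute (G \ add) ∪ pre:
  G ∩ del = {}  (empty — regression defined)
  G \ add = {at(kitchen), open(d_kitchen_hall)} \ {at(kitchen)} = {open(d_kitchen_hall)}
  ∪ pre   = {open(d_kitchen_hall)} ∪ {at(lab), open(d_lab_kitchen)}
          = {at(lab), open(d_kitchen_hall), open(d_lab_kitchen)}

== RESULT ==
["at(lab)", "open(d_kitchen_hall)", "open(d_lab_kitchen)"]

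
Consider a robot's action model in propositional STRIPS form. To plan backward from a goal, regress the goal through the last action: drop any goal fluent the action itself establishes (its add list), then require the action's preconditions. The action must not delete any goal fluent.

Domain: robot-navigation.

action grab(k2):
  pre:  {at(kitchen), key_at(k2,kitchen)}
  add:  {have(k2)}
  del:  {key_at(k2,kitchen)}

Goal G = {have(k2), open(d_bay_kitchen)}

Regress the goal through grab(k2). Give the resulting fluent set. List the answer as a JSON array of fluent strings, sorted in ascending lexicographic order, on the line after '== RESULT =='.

Compute (G \ add) ∪ pre:
  G ∩ del = {}  (empty — regression defined)
  G \ add = {have(k2), open(d_bay_kitchen)} \ {have(k2)} = {open(d_bay_kitchen)}
  ∪ pre   = {open(d_bay_kitchen)} ∪ {at(kitchen), key_at(k2,kitchen)}
          = {at(kitchen), key_at(k2,kitchen), open(d_bay_kitchen)}

== RESULT ==
["at(kitchen)", "key_at(k2,kitchen)", "open(d_bay_kitchen)"]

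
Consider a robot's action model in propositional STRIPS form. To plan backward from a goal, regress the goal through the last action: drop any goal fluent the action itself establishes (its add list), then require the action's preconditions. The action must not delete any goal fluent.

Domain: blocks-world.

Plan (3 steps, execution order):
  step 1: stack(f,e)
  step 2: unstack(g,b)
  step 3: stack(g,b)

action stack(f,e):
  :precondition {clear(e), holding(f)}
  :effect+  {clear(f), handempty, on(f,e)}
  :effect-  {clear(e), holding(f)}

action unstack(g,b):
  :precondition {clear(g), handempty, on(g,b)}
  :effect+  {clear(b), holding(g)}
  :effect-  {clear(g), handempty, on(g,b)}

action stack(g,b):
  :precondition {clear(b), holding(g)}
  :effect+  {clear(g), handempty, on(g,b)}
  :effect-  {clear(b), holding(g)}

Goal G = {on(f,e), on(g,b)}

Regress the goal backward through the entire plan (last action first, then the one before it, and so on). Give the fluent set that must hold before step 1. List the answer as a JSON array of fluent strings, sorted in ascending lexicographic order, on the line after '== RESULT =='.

Regress step by step:
  through step 3 (stack(g,b)): drop {on(g,b)}, keep {on(f,e)}, require {clear(b), holding(g)}
    → {clear(b), holding(g), on(f,e)}
  through step 2 (unstack(g,b)): drop {clear(b), holding(g)}, keep {on(f,e)}, require {clear(g), handempty, on(g,b)}
    → {clear(g), handempty, on(f,e), on(g,b)}
  through step 1 (stack(f,e)): drop {handempty, on(f,e)}, keep {clear(g), on(g,b)}, require {clear(e), holding(f)}
    → {clear(e), clear(g), holding(f), on(g,b)}

== RESULT ==
["clear(e)", "clear(g)", "holding(f)", "on(g,b)"]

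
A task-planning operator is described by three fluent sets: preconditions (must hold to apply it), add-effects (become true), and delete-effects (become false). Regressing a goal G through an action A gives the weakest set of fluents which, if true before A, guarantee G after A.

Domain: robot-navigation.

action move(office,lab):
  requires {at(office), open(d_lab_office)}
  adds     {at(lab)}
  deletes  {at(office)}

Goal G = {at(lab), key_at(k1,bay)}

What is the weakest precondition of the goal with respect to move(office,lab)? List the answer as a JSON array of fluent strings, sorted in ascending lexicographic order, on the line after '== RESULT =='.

Regress:
  G ∩ del = {}  (empty — regression defined)
  G \ add = {at(lab), key_at(k1,bay)} \ {at(lab)} = {key_at(k1,bay)}
  ∪ pre   = {key_at(k1,bay)} ∪ {at(office), open(d_lab_office)}
          = {at(office), key_at(k1,bay), open(d_lab_office)}

== RESULT ==
["at(office)", "key_at(k1,bay)", "open(d_lab_office)"]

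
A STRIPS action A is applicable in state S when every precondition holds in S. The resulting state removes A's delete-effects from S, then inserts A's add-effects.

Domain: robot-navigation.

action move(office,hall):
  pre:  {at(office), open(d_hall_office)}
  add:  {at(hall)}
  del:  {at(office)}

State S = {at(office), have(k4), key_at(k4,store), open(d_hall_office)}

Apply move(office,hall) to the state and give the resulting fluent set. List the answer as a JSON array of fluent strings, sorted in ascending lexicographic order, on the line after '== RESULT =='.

Progress:
  pre ⊆ S: {at(office), open(d_hall_office)} ⊆ S  — applicable
  S \ del = {have(k4), key_at(k4,store), open(d_hall_office)}
  ∪ add   = {at(hall), have(k4), key_at(k4,store), open(d_hall_office)}

== RESULT ==
["at(hall)", "have(k4)", "key_at(k4,store)", "open(d_hall_office)"]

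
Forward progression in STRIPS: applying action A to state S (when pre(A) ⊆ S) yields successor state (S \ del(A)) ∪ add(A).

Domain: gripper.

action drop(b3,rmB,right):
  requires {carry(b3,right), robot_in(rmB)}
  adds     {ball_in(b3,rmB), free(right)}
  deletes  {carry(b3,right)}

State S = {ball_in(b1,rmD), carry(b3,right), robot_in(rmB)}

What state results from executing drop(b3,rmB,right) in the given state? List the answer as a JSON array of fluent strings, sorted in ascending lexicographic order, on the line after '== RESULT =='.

Progress:
  pre ⊆ S: {carry(b3,right), robot_in(rmB)} ⊆ S  — applicable
  S \ del = {ball_in(b1,rmD), robot_in(rmB)}
  ∪ add   = {ball_in(b1,rmD), ball_in(b3,rmB), free(right), robot_in(rmB)}

== RESULT ==
["ball_in(b1,rmD)", "ball_in(b3,rmB)", "free(right)", "robot_in(rmB)"]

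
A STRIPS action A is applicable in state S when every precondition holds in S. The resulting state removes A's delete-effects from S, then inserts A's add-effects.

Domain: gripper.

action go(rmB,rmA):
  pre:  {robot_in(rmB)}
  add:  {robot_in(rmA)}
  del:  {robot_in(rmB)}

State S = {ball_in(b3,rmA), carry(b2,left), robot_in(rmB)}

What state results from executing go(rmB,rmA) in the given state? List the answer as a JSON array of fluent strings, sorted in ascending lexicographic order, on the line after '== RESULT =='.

Progress:
  pre ⊆ S: {robot_in(rmB)} ⊆ S  — applicable
  S \ del = {ball_in(b3,rmA), carry(b2,left)}
  ∪ add   = {ball_in(b3,rmA), carry(b2,left), robot_in(rmA)}

== RESULT ==
["ball_in(b3,rmA)", "carry(b2,left)", "robot_in(rmA)"]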